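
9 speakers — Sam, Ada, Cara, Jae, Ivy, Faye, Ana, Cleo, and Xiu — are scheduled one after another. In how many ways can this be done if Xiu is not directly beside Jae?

282240

There are 9! = 362880 arrangements in all. If Xiu and Jae are adjacent, merging them into one block gives 2·(8)! = 80640 arrangements.
Complementary counting: 362880 − 80640 = 282240.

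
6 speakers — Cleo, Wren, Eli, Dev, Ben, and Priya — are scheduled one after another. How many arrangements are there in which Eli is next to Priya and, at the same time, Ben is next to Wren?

Treat {Eli,Priya} as one block (2 orders) and {Ben,Wren} as another (2 orders).
That leaves 4 units to arrange: 2 × 2 × 4! = 4 × 24 = 96.

96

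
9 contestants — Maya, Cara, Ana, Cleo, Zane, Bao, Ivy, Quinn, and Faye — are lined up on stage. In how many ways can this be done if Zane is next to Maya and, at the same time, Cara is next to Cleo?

20160

Treat {Zane,Maya} as one block (2 orders) and {Cara,Cleo} as another (2 orders).
That leaves 7 units to arrange: 2 × 2 × 7! = 4 × 5040 = 20160.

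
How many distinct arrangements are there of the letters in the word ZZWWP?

30

Letter multiplicities in ZZWWP: P×1, W×2, Z×2.
So there are 5! / (2!·2!) = 30 distinguishable arrangements.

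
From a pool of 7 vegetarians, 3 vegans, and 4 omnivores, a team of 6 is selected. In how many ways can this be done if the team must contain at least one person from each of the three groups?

Total 6-person selections from all 14: C(14,6) = 3003.
Selections missing a whole group: no vegetarians → C(7,6) = 7; no vegans → C(11,6) = 462; no omnivores → C(10,6) = 210.
Add back selections omitting two groups (i.e. drawn from a single group): C(7,6) + C(3,6) + C(4,6) = 7.
By inclusion–exclusion: 3003 − 679 + 7 = 2331.

2331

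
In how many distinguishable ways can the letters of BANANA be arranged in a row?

The 6 letters of BANANA have repeats: A appearing 3 times and N appearing twice.
The number of distinct arrangements is 6!/(3!·2!) = 720/12 = 60.

60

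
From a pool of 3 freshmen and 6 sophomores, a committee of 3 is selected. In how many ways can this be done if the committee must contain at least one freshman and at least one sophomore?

63

Unrestricted: C(9,3) = 84 ways to pick any 3 of the 9.
Subtract selections that omit an entire group: no freshmen → C(6,3) = 20; no sophomores → C(3,3) = 1.
Both groups omitted at once is impossible, so 84 − 21 = 63.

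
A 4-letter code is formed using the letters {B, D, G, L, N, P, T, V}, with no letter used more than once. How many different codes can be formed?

With no repetition, fill the 4 letters in order: 8 choices, then 7, down to 5.
That product is 8 × 7 × 6 × 5 = 1680.

1680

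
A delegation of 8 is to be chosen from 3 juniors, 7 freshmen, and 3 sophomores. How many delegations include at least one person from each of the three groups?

1197

Unrestricted: C(13,8) = 1287 ways to pick any 8 of the 13.
Subtract selections that omit an entire group: no juniors → C(10,8) = 45; no freshmen → C(6,8) = 0; no sophomores → C(10,8) = 45.
Add back selections omitting two groups (i.e. drawn from a single group): C(3,8) + C(7,8) + C(3,8) = 0.
By inclusion–exclusion: 1287 − 90 + 0 = 1197.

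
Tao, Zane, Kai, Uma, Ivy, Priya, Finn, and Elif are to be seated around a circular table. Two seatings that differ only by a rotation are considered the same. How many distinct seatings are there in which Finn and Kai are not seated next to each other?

Without the restriction there are (7)! = 5040 seatings.
Those with Finn next to Kai: fuse the pair into one unit and seat 7 units around a circle — 2·(6)! = 1440.
Subtracting, 5040 − 1440 = 3600.

3600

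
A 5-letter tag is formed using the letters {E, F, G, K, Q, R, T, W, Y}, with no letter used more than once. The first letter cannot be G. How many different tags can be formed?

The first letter has 9−1 = 8 choices (anything except G).
The remaining 4 letters are filled from the other 8 symbols without repetition: 8 × 7 × 6 × 5 = 1680.
Total: 8 × 1680 = 13440.

13440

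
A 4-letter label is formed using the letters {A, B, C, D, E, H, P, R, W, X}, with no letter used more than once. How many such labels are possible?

With no repetition, fill the 4 letters in order: 10 choices, then 9, down to 7.
10 × 9 × 8 × 7 = 5040.

5040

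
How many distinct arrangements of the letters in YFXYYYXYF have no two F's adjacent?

Total arrangements of YFXYYYXYF: 9!/(5!·2!·2!) = 756.
If the two F's are adjacent, glue them into one block, leaving 8 items to arrange: (8)!/(5!·2!) = 168 ways.
Hence 756 − 168 = 588.

588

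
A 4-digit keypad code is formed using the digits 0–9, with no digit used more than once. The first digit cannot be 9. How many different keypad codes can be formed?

The first digit has 10−1 = 9 choices (anything except 9).
The remaining 3 digits are filled from the other 9 symbols without repetition: 9 × 8 × 7 = 504.
Total: 9 × 504 = 4536.

4536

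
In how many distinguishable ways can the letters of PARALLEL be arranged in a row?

3360

PARALLEL has 8 letters with A appearing twice and L appearing 3 times.
Dividing 8! = 40320 by 3!·2! = 12 for the repeated letters gives 3360.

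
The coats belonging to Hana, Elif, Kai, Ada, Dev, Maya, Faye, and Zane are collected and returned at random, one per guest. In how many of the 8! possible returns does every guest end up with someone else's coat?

This is the derangement count D_8: permutations of 8 items with no fixed point.
By inclusion–exclusion this is Σ_{j=0}^{8} (−1)^j C(8,j)·(8−j)!.
Computing: 40320 − 40320 + 20160 − 6720 + 1680 − 336 + 56 − 8 + 1 = 14833.

14833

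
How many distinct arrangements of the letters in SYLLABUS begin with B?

1260

With the first slot taken by B, it remains to arrange the other 7 letters (SYLLAUS).
Those 7 letters have L appearing twice and S appearing twice, giving (7)!/(2!·2!) = 1260.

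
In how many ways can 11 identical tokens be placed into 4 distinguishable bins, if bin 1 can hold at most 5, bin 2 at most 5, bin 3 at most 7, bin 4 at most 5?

176

Ignoring the caps, the number of non-negative solutions to x_1+…+x_4 = 11 is C(14,3) = 364.
Subtract solutions that violate a single cap (substitute x_i' = x_i − (cap_i+1)): x_1 ≥ 6 gives C(8,3) = 56; x_2 ≥ 6 gives C(8,3) = 56; x_3 ≥ 8 gives C(6,3) = 20; x_4 ≥ 6 gives C(8,3) = 56. Together 188.
No two caps can be exceeded simultaneously, so the pair terms are all 0.
By inclusion–exclusion the count is 364 − 188 + 0 = 176.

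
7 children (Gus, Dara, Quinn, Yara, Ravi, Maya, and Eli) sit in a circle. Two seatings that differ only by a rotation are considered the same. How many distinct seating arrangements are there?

Fix one person's seat to break rotational symmetry; the remaining 6 people can be arranged in (6)! = 720 ways.

720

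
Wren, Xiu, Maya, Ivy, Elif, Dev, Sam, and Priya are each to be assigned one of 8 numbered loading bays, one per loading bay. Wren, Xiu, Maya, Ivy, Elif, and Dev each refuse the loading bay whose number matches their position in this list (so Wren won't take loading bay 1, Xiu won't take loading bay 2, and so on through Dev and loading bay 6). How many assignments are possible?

Let Aᵢ (for 1 ≤ i ≤ 6) be the placements that put person i in their forbidden loading bay. Any j of these fix j positions, leaving (8−j)! ways to fill the rest, and there are C(6,j) ways to pick which j.
By inclusion–exclusion, the number of valid placements is Σ_{j=0}^{6} (−1)^j C(6,j)·(8−j)!.
Computing: 40320 − 30240 + 10800 − 2400 + 360 − 36 + 2 = 18806.

18806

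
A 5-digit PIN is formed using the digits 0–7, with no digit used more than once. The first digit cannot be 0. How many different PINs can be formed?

The first digit has 8−1 = 7 choices (anything except 0).
The remaining 4 digits are filled from the other 7 symbols without repetition: 7 × 6 × 5 × 4 = 840.
Total: 7 × 840 = 5880.

5880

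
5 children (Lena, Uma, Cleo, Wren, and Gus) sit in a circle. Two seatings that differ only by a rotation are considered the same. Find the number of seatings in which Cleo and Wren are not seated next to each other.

12

All circular seatings of 5 people number (4)! = 24.
Those with Cleo next to Wren: fuse the pair into one unit and seat 4 units around a circle — 2·(3)! = 12.
Subtracting, 24 − 12 = 12.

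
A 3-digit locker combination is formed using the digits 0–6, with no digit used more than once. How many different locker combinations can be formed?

Choose and order 3 of the 7 symbols: the first digit has 7 options, the next 6, then 5.
7 × 6 × 5 = 210.

210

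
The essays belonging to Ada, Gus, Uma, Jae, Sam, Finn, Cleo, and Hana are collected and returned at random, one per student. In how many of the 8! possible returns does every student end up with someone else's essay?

Let Aᵢ be the assignments in which student i gets their own essay. We want the size of the complement of A₁∪…∪A_8.
By inclusion–exclusion this is Σ_{j=0}^{8} (−1)^j C(8,j)·(8−j)!.
Computing: 40320 − 40320 + 20160 − 6720 + 1680 − 336 + 56 − 8 + 1 = 14833.

14833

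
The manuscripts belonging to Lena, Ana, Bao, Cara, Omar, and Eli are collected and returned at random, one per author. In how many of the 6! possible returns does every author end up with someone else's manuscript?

This is the derangement count D_6: permutations of 6 items with no fixed point.
By inclusion–exclusion this is Σ_{j=0}^{6} (−1)^j C(6,j)·(6−j)!.
Computing: 720 − 720 + 360 − 120 + 30 − 6 + 1 = 265.

265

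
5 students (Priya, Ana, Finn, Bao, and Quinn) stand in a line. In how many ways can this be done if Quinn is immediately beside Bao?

Glue Quinn and Bao into one block (2 internal orders), leaving 4 units to arrange in a row.
That gives 2 × 4! = 2 × 24 = 48.

48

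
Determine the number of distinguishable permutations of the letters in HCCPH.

Letter multiplicities in HCCPH: C×2, H×2, P×1.
Dividing 5! = 120 by 2!·2! = 4 for the repeated letters gives 30.

30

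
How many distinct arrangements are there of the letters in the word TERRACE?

1260

TERRACE has 7 letters with E appearing twice and R appearing twice.
So there are 7! / (2!·2!) = 1260 distinguishable arrangements.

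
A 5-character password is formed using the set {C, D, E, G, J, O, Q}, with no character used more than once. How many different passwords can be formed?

2520

This is a permutation of 5 out of 7: P(7,5) = 7!/2!.
7 × 6 × 5 × 4 × 3 = 2520.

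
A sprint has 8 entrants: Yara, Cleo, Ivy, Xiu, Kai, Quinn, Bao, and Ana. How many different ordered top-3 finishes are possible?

There are 8 choices for 1st place, 7 for 2nd, and 6 for 3rd.
That gives 8 × 7 × 6 = 336.

336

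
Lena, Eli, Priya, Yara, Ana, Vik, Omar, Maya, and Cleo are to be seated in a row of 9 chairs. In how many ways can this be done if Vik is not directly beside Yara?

282240

There are 9! = 362880 arrangements in all. If Vik and Yara are adjacent, merging them into one block gives 2·(8)! = 80640 arrangements.
So 362880 − 80640 = 282240 arrangements keep them apart.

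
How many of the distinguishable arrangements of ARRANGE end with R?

With the last slot taken by R, it remains to arrange the other 6 letters (ARANGE).
Those 6 letters have A appearing twice, giving (6)!/(2!) = 360.

360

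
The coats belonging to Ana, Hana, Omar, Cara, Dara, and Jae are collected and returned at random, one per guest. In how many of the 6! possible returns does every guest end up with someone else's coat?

Let Aᵢ be the assignments in which guest i gets their own coat. We want the size of the complement of A₁∪…∪A_6.
By inclusion–exclusion this is Σ_{j=0}^{6} (−1)^j C(6,j)·(6−j)!.
Computing: 720 − 720 + 360 − 120 + 30 − 6 + 1 = 265.

265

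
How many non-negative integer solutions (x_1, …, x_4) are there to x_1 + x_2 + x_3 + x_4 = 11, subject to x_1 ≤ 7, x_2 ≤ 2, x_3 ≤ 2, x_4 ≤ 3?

Ignoring the caps, the number of non-negative solutions to x_1+…+x_4 = 11 is C(14,3) = 364.
Subtract solutions that violate a single cap (substitute x_i' = x_i − (cap_i+1)): x_1 ≥ 8 gives C(6,3) = 20; x_2 ≥ 3 gives C(11,3) = 165; x_3 ≥ 3 gives C(11,3) = 165; x_4 ≥ 4 gives C(10,3) = 120. Together 470.
Add back pairs where two caps are both exceeded: 1 + 1 + 0 + 56 + 35 + 35 = 128.
Subtract triples: 0 + 0 + 0 + 4 = 4.
By inclusion–exclusion the count is 364 − 470 + 128 − 4 = 18.

18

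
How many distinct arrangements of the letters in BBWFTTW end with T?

180

Fix T in the last position and arrange the remaining 6 letters.
Those 6 letters have B appearing twice and W appearing twice, giving (6)!/(2!·2!) = 180.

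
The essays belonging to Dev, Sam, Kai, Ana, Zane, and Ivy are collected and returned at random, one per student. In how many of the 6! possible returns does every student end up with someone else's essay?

Let Aᵢ be the assignments in which student i gets their own essay. We want the size of the complement of A₁∪…∪A_6.
By inclusion–exclusion this is Σ_{j=0}^{6} (−1)^j C(6,j)·(6−j)!.
Computing: 720 − 720 + 360 − 120 + 30 − 6 + 1 = 265.

265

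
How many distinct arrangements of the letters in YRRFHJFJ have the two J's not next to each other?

There are 8!/(2!·2!·2!) = 5040 arrangements of YRRFHJFJ in total.
Arrangements with the J's together: treat JJ as one letter, giving (7)!/(2!·2!) = 1260.
Hence 5040 − 1260 = 3780.

3780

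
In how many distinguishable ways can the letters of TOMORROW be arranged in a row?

TOMORROW has 8 letters with O appearing 3 times and R appearing twice.
So there are 8! / (3!·2!) = 3360 distinguishable arrangements.

3360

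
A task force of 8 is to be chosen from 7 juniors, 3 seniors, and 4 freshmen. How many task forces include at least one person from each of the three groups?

2793

Total 8-person selections from all 14: C(14,8) = 3003.
Subtract selections that omit an entire group: no juniors → C(7,8) = 0; no seniors → C(11,8) = 165; no freshmen → C(10,8) = 45.
Add back selections omitting two groups (i.e. drawn from a single group): C(7,8) + C(3,8) + C(4,8) = 0.
By inclusion–exclusion: 3003 − 210 + 0 = 2793.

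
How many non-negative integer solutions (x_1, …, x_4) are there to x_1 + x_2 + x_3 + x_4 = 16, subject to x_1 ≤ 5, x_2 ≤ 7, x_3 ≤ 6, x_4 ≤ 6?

Without the upper bounds there are C(19,3) = 969 ways to split 16 among 4 variables.
Subtract solutions that violate a single cap (substitute x_i' = x_i − (cap_i+1)): x_1 ≥ 6 gives C(13,3) = 286; x_2 ≥ 8 gives C(11,3) = 165; x_3 ≥ 7 gives C(12,3) = 220; x_4 ≥ 7 gives C(12,3) = 220. Together 891.
Add back pairs where two caps are both exceeded: 10 + 20 + 20 + 4 + 4 + 10 = 68.
By inclusion–exclusion the count is 969 − 891 + 68 = 146.

146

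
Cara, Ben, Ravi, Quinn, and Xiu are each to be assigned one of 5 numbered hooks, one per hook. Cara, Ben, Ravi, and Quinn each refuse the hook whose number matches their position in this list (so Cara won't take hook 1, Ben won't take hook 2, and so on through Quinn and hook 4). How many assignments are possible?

53

Let Aᵢ (for 1 ≤ i ≤ 4) be the placements that put person i in their forbidden hook. Any j of these fix j positions, leaving (5−j)! ways to fill the rest, and there are C(4,j) ways to pick which j.
By inclusion–exclusion, the number of valid placements is Σ_{j=0}^{4} (−1)^j C(4,j)·(5−j)!.
Computing: 120 − 96 + 36 − 8 + 1 = 53.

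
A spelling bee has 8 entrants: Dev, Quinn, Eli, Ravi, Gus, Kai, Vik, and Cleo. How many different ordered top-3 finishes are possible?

This is an ordered selection of 3 from 8: P(8,3).
That gives 8 × 7 × 6 = 336.

336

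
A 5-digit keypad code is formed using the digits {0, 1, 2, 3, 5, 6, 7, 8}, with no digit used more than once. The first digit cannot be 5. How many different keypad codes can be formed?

The first digit has 8−1 = 7 choices (anything except 5).
The remaining 4 digits are filled from the other 7 symbols without repetition: 7 × 6 × 5 × 4 = 840.
Total: 7 × 840 = 5880.

5880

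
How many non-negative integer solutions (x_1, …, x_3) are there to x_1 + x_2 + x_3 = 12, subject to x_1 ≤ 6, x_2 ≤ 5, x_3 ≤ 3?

6

Without the upper bounds there are C(14,2) = 91 ways to split 12 among 3 variables.
Subtract solutions that violate a single cap (substitute x_i' = x_i − (cap_i+1)): x_1 ≥ 7 gives C(7,2) = 21; x_2 ≥ 6 gives C(8,2) = 28; x_3 ≥ 4 gives C(10,2) = 45. Together 94.
Add back pairs where two caps are both exceeded: 0 + 3 + 6 = 9.
By inclusion–exclusion the count is 91 − 94 + 9 = 6.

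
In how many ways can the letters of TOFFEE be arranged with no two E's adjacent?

There are 6!/(2!·2!) = 180 arrangements of TOFFEE in total.
If the two E's are adjacent, glue them into one block, leaving 5 items to arrange: (5)!/(2!) = 60 ways.
Subtracting, 180 − 60 = 120 arrangements keep the E's apart.

120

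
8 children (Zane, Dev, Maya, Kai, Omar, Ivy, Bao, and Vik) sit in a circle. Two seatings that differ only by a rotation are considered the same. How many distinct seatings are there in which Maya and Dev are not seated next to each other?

3600

All circular seatings of 8 people number (7)! = 5040.
Seatings with Maya beside Dev: treat them as a block with 2 internal orders, giving 2 × (6)! = 1440.
Subtracting, 5040 − 1440 = 3600.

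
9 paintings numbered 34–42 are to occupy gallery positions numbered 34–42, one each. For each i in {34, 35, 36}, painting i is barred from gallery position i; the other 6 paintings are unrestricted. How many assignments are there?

Let Aᵢ (for i ∈ {34, 35, 36}) be the placements that put painting i in its forbidden gallery position. Any j of these fix j positions, leaving (9−j)! ways to fill the rest, and there are C(3,j) ways to pick which j.
By inclusion–exclusion, the number of valid placements is Σ_{j=0}^{3} (−1)^j C(3,j)·(9−j)!.
Computing: 362880 − 120960 + 15120 − 720 = 256320.

256320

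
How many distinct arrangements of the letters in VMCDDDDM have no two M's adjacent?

630

There are 8!/(4!·2!) = 840 arrangements of VMCDDDDM in total.
Arrangements with the M's together: treat MM as one letter, giving (7)!/(4!) = 210.
Subtracting, 840 − 210 = 630 arrangements keep the M's apart.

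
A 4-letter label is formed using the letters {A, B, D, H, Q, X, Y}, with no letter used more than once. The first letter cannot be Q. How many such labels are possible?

720

The first letter has 7−1 = 6 choices (anything except Q).
The remaining 3 letters are filled from the other 6 symbols without repetition: 6 × 5 × 4 = 120.
Total: 6 × 120 = 720.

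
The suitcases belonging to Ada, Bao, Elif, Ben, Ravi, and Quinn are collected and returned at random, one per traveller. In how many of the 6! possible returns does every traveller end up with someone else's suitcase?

265

This is the derangement count D_6: permutations of 6 items with no fixed point.
By inclusion–exclusion this is Σ_{j=0}^{6} (−1)^j C(6,j)·(6−j)!.
Computing: 720 − 720 + 360 − 120 + 30 − 6 + 1 = 265.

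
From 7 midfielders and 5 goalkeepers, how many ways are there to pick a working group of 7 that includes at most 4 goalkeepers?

771

Split by how many goalkeepers are chosen (0 through 4).
Sum: C(5,0)·C(7,7) + C(5,1)·C(7,6) + C(5,2)·C(7,5) + C(5,3)·C(7,4) + C(5,4)·C(7,3) = 1 + 35 + 210 + 350 + 175 = 771.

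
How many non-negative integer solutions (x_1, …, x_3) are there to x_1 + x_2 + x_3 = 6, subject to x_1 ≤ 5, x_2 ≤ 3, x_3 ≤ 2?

11

Ignoring the caps, the number of non-negative solutions to x_1+…+x_3 = 6 is C(8,2) = 28.
Subtract solutions that violate a single cap (substitute x_i' = x_i − (cap_i+1)): x_1 ≥ 6 gives C(2,2) = 1; x_2 ≥ 4 gives C(4,2) = 6; x_3 ≥ 3 gives C(5,2) = 10. Together 17.
No two caps can be exceeded simultaneously, so the pair terms are all 0.
By inclusion–exclusion the count is 28 − 17 + 0 = 11.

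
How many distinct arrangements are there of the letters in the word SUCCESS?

SUCCESS has 7 letters with C appearing twice and S appearing 3 times.
Dividing 7! = 5040 by 3!·2! = 12 for the repeated letters gives 420.

420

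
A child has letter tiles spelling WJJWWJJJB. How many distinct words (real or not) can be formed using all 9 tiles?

504

WJJWWJJJB has 9 letters with J appearing 5 times and W appearing 3 times.
Dividing 9! = 362880 by 5!·3! = 720 for the repeated letters gives 504.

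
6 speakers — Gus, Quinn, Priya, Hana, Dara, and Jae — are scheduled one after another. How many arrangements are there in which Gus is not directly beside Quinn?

480

There are 6! = 720 arrangements in all. If Gus and Quinn are adjacent, merging them into one block gives 2·(5)! = 240 arrangements.
Complementary counting: 720 − 240 = 480.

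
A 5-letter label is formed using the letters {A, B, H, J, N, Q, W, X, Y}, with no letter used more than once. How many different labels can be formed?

15120

With no repetition, fill the 5 letters in order: 9 choices, then 8, down to 5.
That product is 9 × 8 × 7 × 6 × 5 = 15120.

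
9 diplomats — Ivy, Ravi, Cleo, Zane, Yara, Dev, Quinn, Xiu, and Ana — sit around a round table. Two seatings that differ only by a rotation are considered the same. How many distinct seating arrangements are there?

Around a circle, 9 distinct people have 9!/9 = (8)! = 40320 rotationally distinct seatings.

40320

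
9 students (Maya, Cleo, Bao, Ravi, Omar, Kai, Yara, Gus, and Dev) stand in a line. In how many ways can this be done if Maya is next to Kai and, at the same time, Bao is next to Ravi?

Treat {Maya,Kai} as one block (2 orders) and {Bao,Ravi} as another (2 orders).
That leaves 7 units to arrange: 2 × 2 × 7! = 4 × 5040 = 20160.

20160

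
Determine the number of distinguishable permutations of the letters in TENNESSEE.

The 9 letters of TENNESSEE have repeats: E appearing 4 times, N appearing twice, and S appearing twice.
So there are 9! / (4!·2!·2!) = 3780 distinguishable arrangements.

3780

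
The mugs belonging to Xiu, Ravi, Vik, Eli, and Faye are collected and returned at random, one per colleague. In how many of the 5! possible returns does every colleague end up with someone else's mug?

This is the derangement count D_5: permutations of 5 items with no fixed point.
By inclusion–exclusion this is Σ_{j=0}^{5} (−1)^j C(5,j)·(5−j)!.
Computing: 120 − 120 + 60 − 20 + 5 − 1 = 44.

44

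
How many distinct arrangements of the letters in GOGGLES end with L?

Fix L in the last position and arrange the remaining 6 letters.
Those 6 letters have G appearing 3 times, giving (6)!/(3!) = 120.

120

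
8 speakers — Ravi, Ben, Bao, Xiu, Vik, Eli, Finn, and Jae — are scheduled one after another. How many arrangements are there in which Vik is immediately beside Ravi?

Place the 6 others and the Vik-Ravi pair as 7 objects in a line; the pair has 2 internal arrangements.
That gives 2 × 7! = 2 × 5040 = 10080.

10080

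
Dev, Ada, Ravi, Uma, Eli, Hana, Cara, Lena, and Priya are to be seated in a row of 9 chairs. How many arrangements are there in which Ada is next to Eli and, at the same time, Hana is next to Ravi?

20160

Treat {Ada,Eli} as one block (2 orders) and {Hana,Ravi} as another (2 orders).
That leaves 7 units to arrange: 2 × 2 × 7! = 4 × 5040 = 20160.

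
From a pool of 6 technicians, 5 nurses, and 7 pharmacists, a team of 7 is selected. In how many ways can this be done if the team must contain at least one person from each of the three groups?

Total 7-person selections from all 18: C(18,7) = 31824.
Selections missing a whole group: no technicians → C(12,7) = 792; no nurses → C(13,7) = 1716; no pharmacists → C(11,7) = 330.
Add back selections omitting two groups (i.e. drawn from a single group): C(6,7) + C(5,7) + C(7,7) = 1.
By inclusion–exclusion: 31824 − 2838 + 1 = 28987.

28987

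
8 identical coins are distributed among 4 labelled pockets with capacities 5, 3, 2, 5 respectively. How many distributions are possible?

Without the upper bounds there are C(11,3) = 165 ways to split 8 among 4 pockets.
Subtract solutions that violate a single cap (substitute x_i' = x_i − (cap_i+1)): x_1 ≥ 6 gives C(5,3) = 10; x_2 ≥ 4 gives C(7,3) = 35; x_3 ≥ 3 gives C(8,3) = 56; x_4 ≥ 6 gives C(5,3) = 10. Together 111.
Add back pairs where two caps are both exceeded: 0 + 0 + 0 + 4 + 0 + 0 = 4.
By inclusion–exclusion the count is 165 − 111 + 4 = 58.

58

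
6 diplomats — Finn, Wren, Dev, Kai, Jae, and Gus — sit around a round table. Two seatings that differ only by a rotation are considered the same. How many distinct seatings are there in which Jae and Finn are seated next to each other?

Glue Jae and Finn into a block (2 internal orders). Seating 5 units around a circle gives (4)! arrangements.
So 2 × (4)! = 2 × 24 = 48.

48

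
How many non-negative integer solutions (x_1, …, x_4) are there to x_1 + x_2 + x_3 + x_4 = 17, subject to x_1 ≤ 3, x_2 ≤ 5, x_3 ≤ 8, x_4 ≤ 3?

Ignoring the caps, the number of non-negative solutions to x_1+…+x_4 = 17 is C(20,3) = 1140.
Subtract solutions that violate a single cap (substitute x_i' = x_i − (cap_i+1)): x_1 ≥ 4 gives C(16,3) = 560; x_2 ≥ 6 gives C(14,3) = 364; x_3 ≥ 9 gives C(11,3) = 165; x_4 ≥ 4 gives C(16,3) = 560. Together 1649.
Add back pairs where two caps are both exceeded: 120 + 35 + 220 + 10 + 120 + 35 = 540.
Subtract triples: 0 + 20 + 1 + 0 = 21.
By inclusion–exclusion the count is 1140 − 1649 + 540 − 21 = 10.

10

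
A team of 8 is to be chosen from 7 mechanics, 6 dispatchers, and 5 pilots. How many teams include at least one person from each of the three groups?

41811

Total 8-person selections from all 18: C(18,8) = 43758.
Selections missing a whole group: no mechanics → C(11,8) = 165; no dispatchers → C(12,8) = 495; no pilots → C(13,8) = 1287.
Add back selections omitting two groups (i.e. drawn from a single group): C(7,8) + C(6,8) + C(5,8) = 0.
By inclusion–exclusion: 43758 − 1947 + 0 = 41811.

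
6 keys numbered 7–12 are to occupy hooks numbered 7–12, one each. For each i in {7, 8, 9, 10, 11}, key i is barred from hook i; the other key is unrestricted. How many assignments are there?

309

Let Aᵢ (for 7 ≤ i ≤ 11) be the placements that put key i in its forbidden hook. Any j of these fix j positions, leaving (6−j)! ways to fill the rest, and there are C(5,j) ways to pick which j.
By inclusion–exclusion, the number of valid placements is Σ_{j=0}^{5} (−1)^j C(5,j)·(6−j)!.
Computing: 720 − 600 + 240 − 60 + 10 − 1 = 309.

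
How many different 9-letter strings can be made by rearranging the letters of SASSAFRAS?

The 9 letters of SASSAFRAS have repeats: A appearing 3 times and S appearing 4 times.
The number of distinct arrangements is 9!/(4!·3!) = 362880/144 = 2520.

2520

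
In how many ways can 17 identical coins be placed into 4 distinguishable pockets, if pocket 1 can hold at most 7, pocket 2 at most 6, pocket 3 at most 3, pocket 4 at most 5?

34

Without the upper bounds there are C(20,3) = 1140 ways to split 17 among 4 pockets.
Subtract solutions that violate a single cap (substitute x_i' = x_i − (cap_i+1)): x_1 ≥ 8 gives C(12,3) = 220; x_2 ≥ 7 gives C(13,3) = 286; x_3 ≥ 4 gives C(16,3) = 560; x_4 ≥ 6 gives C(14,3) = 364. Together 1430.
Add back pairs where two caps are both exceeded: 10 + 56 + 20 + 84 + 35 + 120 = 325.
Subtract triples: 0 + 0 + 0 + 1 = 1.
By inclusion–exclusion the count is 1140 − 1430 + 325 − 1 = 34.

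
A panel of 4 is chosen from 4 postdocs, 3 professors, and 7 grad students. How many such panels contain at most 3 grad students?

Split by how many grad students are chosen (0 through 3).
Sum: C(7,0)·C(7,4) + C(7,1)·C(7,3) + C(7,2)·C(7,2) + C(7,3)·C(7,1) = 35 + 245 + 441 + 245 = 966.

966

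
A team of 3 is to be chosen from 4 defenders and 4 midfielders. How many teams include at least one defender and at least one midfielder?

48

With no constraint there are C(8,3) = 56 possible selections.
Selections missing a whole group: no defenders → C(4,3) = 4; no midfielders → C(4,3) = 4.
Both groups omitted at once is impossible, so 56 − 8 = 48.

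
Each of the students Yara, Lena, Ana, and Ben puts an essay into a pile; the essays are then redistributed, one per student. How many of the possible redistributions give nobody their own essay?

Count assignments avoiding every fixed point. For any j of the 4 students fixed to their own essay, the other 4−j can be arranged in (4−j)! ways.
By inclusion–exclusion this is Σ_{j=0}^{4} (−1)^j C(4,j)·(4−j)!.
Computing: 24 − 24 + 12 − 4 + 1 = 9.

9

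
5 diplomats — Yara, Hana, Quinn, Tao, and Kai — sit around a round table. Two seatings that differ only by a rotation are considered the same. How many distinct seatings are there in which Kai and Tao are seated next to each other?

12

Glue Kai and Tao into a block (2 internal orders). Seating 4 units around a circle gives (3)! arrangements.
So 2 × (3)! = 2 × 6 = 12.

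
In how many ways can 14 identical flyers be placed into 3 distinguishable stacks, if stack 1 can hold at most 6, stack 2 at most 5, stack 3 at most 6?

10

Ignoring the caps, the number of non-negative solutions to x_1+…+x_3 = 14 is C(16,2) = 120.
Subtract solutions that violate a single cap (substitute x_i' = x_i − (cap_i+1)): x_1 ≥ 7 gives C(9,2) = 36; x_2 ≥ 6 gives C(10,2) = 45; x_3 ≥ 7 gives C(9,2) = 36. Together 117.
Add back pairs where two caps are both exceeded: 3 + 1 + 3 = 7.
By inclusion–exclusion the count is 120 − 117 + 7 = 10.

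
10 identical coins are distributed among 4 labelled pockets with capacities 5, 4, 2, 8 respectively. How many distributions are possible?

Without the upper bounds there are C(13,3) = 286 ways to split 10 among 4 pockets.
Subtract solutions that violate a single cap (substitute x_i' = x_i − (cap_i+1)): x_1 ≥ 6 gives C(7,3) = 35; x_2 ≥ 5 gives C(8,3) = 56; x_3 ≥ 3 gives C(10,3) = 120; x_4 ≥ 9 gives C(4,3) = 4. Together 215.
Add back pairs where two caps are both exceeded: 0 + 4 + 0 + 10 + 0 + 0 = 14.
By inclusion–exclusion the count is 286 − 215 + 14 = 85.

85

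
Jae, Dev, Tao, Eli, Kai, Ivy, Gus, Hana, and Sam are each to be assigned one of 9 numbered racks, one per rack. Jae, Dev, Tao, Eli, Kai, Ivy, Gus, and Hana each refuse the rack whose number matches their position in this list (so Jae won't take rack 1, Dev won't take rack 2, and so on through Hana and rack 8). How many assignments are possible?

148329

Let Aᵢ (for 1 ≤ i ≤ 8) be the placements that put person i in their forbidden rack. Any j of these fix j positions, leaving (9−j)! ways to fill the rest, and there are C(8,j) ways to pick which j.
By inclusion–exclusion, the number of valid placements is Σ_{j=0}^{8} (−1)^j C(8,j)·(9−j)!.
Computing: 362880 − 322560 + 141120 − 40320 + 8400 − 1344 + 168 − 16 + 1 = 148329.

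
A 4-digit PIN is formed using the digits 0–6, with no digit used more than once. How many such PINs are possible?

840

With no repetition, fill the 4 digits in order: 7 choices, then 6, down to 4.
That product is 7 × 6 × 5 × 4 = 840.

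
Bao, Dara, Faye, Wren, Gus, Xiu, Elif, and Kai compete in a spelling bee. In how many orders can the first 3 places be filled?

There are 8 choices for 1st place, 7 for 2nd, and 6 for 3rd.
That gives 8 × 7 × 6 = 336.

336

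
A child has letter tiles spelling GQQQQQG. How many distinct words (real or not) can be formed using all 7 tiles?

Letter multiplicities in GQQQQQG: G×2, Q×5.
So there are 7! / (5!·2!) = 21 distinguishable arrangements.

21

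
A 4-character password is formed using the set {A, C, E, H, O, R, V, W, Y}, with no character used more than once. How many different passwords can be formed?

3024

Choose and order 4 of the 9 symbols: the first character has 9 options, the next 8, then 7, 6.
9 × 8 × 7 × 6 = 3024.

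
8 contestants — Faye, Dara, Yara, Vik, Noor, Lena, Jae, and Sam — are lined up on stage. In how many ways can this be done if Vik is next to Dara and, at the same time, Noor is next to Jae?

2880

Treat {Vik,Dara} as one block (2 orders) and {Noor,Jae} as another (2 orders).
That leaves 6 units to arrange: 2 × 2 × 6! = 4 × 720 = 2880.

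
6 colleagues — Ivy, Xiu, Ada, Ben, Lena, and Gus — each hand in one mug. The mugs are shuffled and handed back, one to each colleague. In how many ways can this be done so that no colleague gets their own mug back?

Let Aᵢ be the assignments in which colleague i gets their own mug. We want the size of the complement of A₁∪…∪A_6.
By inclusion–exclusion this is Σ_{j=0}^{6} (−1)^j C(6,j)·(6−j)!.
Computing: 720 − 720 + 360 − 120 + 30 − 6 + 1 = 265.

265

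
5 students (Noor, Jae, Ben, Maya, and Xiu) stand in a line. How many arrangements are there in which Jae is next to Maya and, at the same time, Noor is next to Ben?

Treat {Jae,Maya} as one block (2 orders) and {Noor,Ben} as another (2 orders).
That leaves 3 units to arrange: 2 × 2 × 3! = 4 × 6 = 24.

24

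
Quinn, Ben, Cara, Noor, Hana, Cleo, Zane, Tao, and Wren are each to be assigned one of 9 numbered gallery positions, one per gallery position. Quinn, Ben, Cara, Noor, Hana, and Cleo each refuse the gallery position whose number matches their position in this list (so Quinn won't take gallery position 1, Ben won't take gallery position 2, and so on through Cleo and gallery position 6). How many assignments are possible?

Let Aᵢ (for 1 ≤ i ≤ 6) be the placements that put person i in their forbidden gallery position. Any j of these fix j positions, leaving (9−j)! ways to fill the rest, and there are C(6,j) ways to pick which j.
By inclusion–exclusion, the number of valid placements is Σ_{j=0}^{6} (−1)^j C(6,j)·(9−j)!.
Computing: 362880 − 241920 + 75600 − 14400 + 1800 − 144 + 6 = 183822.

183822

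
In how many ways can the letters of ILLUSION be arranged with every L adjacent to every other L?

Treat the 2 copies of L as a single block. The multiset to arrange is then {LL, I, I, N, O, S, U}, 7 items in all.
That gives (7)!/(2!) = 2520 arrangements.

2520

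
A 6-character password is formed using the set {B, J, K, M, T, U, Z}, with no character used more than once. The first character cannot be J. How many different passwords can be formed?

4320

The first character has 7−1 = 6 choices (anything except J).
The remaining 5 characters are filled from the other 6 symbols without repetition: 6 × 5 × 4 × 3 × 2 = 720.
Total: 6 × 720 = 4320.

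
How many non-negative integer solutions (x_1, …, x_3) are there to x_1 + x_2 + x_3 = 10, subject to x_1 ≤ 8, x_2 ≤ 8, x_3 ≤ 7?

54

Ignoring the caps, the number of non-negative solutions to x_1+…+x_3 = 10 is C(12,2) = 66.
Subtract solutions that violate a single cap (substitute x_i' = x_i − (cap_i+1)): x_1 ≥ 9 gives C(3,2) = 3; x_2 ≥ 9 gives C(3,2) = 3; x_3 ≥ 8 gives C(4,2) = 6. Together 12.
No two caps can be exceeded simultaneously, so the pair terms are all 0.
By inclusion–exclusion the count is 66 − 12 + 0 = 54.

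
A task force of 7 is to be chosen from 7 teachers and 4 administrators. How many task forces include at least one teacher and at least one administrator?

329

Unrestricted: C(11,7) = 330 ways to pick any 7 of the 11.
Selections missing a whole group: no teachers → C(4,7) = 0; no administrators → C(7,7) = 1.
Both groups omitted at once is impossible, so 330 − 1 = 329.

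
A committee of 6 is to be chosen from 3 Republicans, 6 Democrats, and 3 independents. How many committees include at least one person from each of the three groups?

Unrestricted: C(12,6) = 924 ways to pick any 6 of the 12.
Selections missing a whole group: no Republicans → C(9,6) = 84; no Democrats → C(6,6) = 1; no independents → C(9,6) = 84.
Add back selections omitting two groups (i.e. drawn from a single group): C(3,6) + C(6,6) + C(3,6) = 1.
By inclusion–exclusion: 924 − 169 + 1 = 756.

756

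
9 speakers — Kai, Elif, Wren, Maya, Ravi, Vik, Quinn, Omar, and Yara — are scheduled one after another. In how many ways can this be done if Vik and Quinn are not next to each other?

282240

Of the 9! = 362880 arrangements, those with Vik and Quinn adjacent number 2 × 8! = 80640 (treat the pair as a block with 2 internal orders).
Complementary counting: 362880 − 80640 = 282240.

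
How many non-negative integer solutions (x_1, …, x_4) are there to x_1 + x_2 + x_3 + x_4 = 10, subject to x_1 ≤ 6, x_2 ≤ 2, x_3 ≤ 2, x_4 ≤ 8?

Ignoring the caps, the number of non-negative solutions to x_1+…+x_4 = 10 is C(13,3) = 286.
Subtract solutions that violate a single cap (substitute x_i' = x_i − (cap_i+1)): x_1 ≥ 7 gives C(6,3) = 20; x_2 ≥ 3 gives C(10,3) = 120; x_3 ≥ 3 gives C(10,3) = 120; x_4 ≥ 9 gives C(4,3) = 4. Together 264.
Add back pairs where two caps are both exceeded: 1 + 1 + 0 + 35 + 0 + 0 = 37.
By inclusion–exclusion the count is 286 − 264 + 37 = 59.

59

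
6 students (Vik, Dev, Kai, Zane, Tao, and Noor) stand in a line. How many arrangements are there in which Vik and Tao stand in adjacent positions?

Glue Vik and Tao into one block (2 internal orders), leaving 5 units to arrange in a row.
That gives 2 × 5! = 2 × 120 = 240.

240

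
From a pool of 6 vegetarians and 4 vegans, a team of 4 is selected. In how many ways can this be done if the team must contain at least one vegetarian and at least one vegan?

194

With no constraint there are C(10,4) = 210 possible selections.
Selections missing a whole group: no vegetarians → C(4,4) = 1; no vegans → C(6,4) = 15.
Both groups omitted at once is impossible, so 210 − 16 = 194.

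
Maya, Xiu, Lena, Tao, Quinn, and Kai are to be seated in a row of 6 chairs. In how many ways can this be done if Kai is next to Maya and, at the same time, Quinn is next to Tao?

Treat {Kai,Maya} as one block (2 orders) and {Quinn,Tao} as another (2 orders).
That leaves 4 units to arrange: 2 × 2 × 4! = 4 × 24 = 96.

96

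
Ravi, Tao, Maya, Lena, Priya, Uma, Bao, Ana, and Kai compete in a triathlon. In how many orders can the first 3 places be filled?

This is an ordered selection of 3 from 9: P(9,3).
That gives 9 × 8 × 7 = 504.

504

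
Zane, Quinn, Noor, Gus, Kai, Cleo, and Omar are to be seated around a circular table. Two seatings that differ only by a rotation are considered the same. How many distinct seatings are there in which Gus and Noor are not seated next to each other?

All circular seatings of 7 people number (6)! = 720.
Seatings with Gus beside Noor: treat them as a block with 2 internal orders, giving 2 × (5)! = 240.
Subtracting, 720 − 240 = 480.

480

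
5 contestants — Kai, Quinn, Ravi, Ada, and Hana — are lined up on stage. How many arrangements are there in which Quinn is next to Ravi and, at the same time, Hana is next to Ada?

Treat {Quinn,Ravi} as one block (2 orders) and {Hana,Ada} as another (2 orders).
That leaves 3 units to arrange: 2 × 2 × 3! = 4 × 6 = 24.

24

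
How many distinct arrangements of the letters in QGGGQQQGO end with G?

Fix G in the last position and arrange the remaining 8 letters.
Those 8 letters have G appearing 3 times and Q appearing 4 times, giving (8)!/(4!·3!) = 280.

280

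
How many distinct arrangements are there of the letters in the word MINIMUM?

420

Letter multiplicities in MINIMUM: I×2, M×3, N×1, U×1.
So there are 7! / (3!·2!) = 420 distinguishable arrangements.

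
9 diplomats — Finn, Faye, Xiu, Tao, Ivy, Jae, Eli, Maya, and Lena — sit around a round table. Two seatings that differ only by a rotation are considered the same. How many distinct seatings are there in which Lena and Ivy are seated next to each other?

Treat {Lena, Ivy} as one unit (2 internal orders) and seat the resulting 8 units around the table: (7)! circular arrangements.
So 2 × (7)! = 2 × 5040 = 10080.

10080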